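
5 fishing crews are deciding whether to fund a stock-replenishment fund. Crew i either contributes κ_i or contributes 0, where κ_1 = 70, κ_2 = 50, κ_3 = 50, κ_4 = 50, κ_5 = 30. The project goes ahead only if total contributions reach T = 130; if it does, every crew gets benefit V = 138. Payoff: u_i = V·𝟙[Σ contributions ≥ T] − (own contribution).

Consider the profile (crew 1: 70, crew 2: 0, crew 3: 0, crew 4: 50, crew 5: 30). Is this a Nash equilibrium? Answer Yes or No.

Total = 150 ≥ 130: provided.
Crew 1 (pledges 70, payoff 68): dropping to 0 → total 80, payoff 0. No gain.
Crew 2 (pledges 0, payoff 138): pledging 50 → total 200, payoff 88. No gain.
Crew 3 (pledges 0, payoff 138): pledging 50 → total 200, payoff 88. No gain.
Crew 4 (pledges 50, payoff 88): dropping to 0 → total 100, payoff 0. No gain.
Crew 5 (pledges 30, payoff 108): dropping to 0 → total 120, payoff 0. No gain.

Yes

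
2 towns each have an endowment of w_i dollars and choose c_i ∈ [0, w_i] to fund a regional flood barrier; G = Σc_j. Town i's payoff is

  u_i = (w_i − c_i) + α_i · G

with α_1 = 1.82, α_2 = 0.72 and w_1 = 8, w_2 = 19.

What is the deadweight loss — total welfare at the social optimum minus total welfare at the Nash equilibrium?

∂u_i/∂c_i = α_i − 1, so town i contributes w_i if α_i > 1, else 0.
α_i > 1 for i ∈ {1}; NE contributions (8, 0), G = 8.
W^NE = Σw_i − G^NE + (Σα_i)·G^NE = 27 + 1.54·8 = 39.32.
Planner: ∂(Σu_j)/∂c_i = Σα_j − 1 = 1.54 > 0, so everyone contributes w_i; G^SO = 27, W^SO = 27 + 1.54·27 = 68.58.
Deadweight loss = 29.26.

29.26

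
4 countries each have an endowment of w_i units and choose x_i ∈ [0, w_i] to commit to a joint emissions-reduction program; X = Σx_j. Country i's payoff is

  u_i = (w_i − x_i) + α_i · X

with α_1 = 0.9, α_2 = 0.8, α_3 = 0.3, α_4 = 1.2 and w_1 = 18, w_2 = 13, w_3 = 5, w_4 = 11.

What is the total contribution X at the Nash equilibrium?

∂u_i/∂x_i = α_i − 1, so country i contributes w_i if α_i > 1, else 0.
α_i > 1 for i ∈ {4}; NE contributions (0, 0, 0, 11), X = 11.

11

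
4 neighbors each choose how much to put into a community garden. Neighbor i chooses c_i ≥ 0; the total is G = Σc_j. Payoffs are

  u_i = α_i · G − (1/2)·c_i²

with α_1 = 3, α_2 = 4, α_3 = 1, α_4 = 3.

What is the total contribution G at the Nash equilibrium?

Neighbor i's FOC: ∂u_i/∂c_i = α_i − c_i = 0, so c_i* = α_i.
NE contributions = (3, 4, 1, 3); G = 11.

11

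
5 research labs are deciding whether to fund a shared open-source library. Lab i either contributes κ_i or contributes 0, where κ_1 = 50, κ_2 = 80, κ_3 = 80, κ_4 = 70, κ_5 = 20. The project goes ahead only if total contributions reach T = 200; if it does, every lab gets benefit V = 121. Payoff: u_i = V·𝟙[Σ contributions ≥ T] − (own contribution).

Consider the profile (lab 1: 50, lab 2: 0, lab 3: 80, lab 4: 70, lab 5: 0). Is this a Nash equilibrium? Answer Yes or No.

Yes

Total = 200 ≥ 200: provided.
Lab 1 (pledges 50, payoff 71): dropping to 0 → total 150, payoff 0. No gain.
Lab 2 (pledges 0, payoff 121): pledging 80 → total 280, payoff 41. No gain.
Lab 3 (pledges 80, payoff 41): dropping to 0 → total 120, payoff 0. No gain.
Lab 4 (pledges 70, payoff 51): dropping to 0 → total 130, payoff 0. No gain.
Lab 5 (pledges 0, payoff 121): pledging 20 → total 220, payoff 101. No gain.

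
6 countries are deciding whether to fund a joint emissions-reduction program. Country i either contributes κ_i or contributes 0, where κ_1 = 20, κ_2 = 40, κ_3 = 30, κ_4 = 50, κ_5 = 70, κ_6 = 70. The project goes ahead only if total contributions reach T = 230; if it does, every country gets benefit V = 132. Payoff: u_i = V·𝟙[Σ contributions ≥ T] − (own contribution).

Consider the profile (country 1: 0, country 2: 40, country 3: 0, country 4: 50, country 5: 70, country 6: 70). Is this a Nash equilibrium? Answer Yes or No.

Total = 230 ≥ 230: provided.
Country 1 (pledges 0, payoff 132): pledging 20 → total 250, payoff 112. No gain.
Country 2 (pledges 40, payoff 92): dropping to 0 → total 190, payoff 0. No gain.
Country 3 (pledges 0, payoff 132): pledging 30 → total 260, payoff 102. No gain.
Country 4 (pledges 50, payoff 82): dropping to 0 → total 180, payoff 0. No gain.
Country 5 (pledges 70, payoff 62): dropping to 0 → total 160, payoff 0. No gain.
Country 6 (pledges 70, payoff 62): dropping to 0 → total 160, payoff 0. No gain.

Yes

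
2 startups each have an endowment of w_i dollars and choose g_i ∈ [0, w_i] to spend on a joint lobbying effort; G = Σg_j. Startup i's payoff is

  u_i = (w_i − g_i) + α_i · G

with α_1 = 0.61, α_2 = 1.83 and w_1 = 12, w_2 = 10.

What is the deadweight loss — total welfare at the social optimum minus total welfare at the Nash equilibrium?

∂u_i/∂g_i = α_i − 1, so startup i contributes w_i if α_i > 1, else 0.
α_i > 1 for i ∈ {2}; NE contributions (0, 10), G = 10.
W^NE = Σw_i − G^NE + (Σα_i)·G^NE = 22 + 1.44·10 = 36.4.
Planner: ∂(Σu_j)/∂g_i = Σα_j − 1 = 1.44 > 0, so everyone contributes w_i; G^SO = 22, W^SO = 22 + 1.44·22 = 53.68.
Deadweight loss = 17.28.

17.28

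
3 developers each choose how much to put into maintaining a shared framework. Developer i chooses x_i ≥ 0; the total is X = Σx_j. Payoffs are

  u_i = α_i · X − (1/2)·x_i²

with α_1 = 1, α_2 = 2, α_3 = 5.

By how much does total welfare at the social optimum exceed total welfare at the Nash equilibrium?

47

Developer i's FOC: ∂u_i/∂x_i = α_i − x_i = 0, so x_i* = α_i.
NE contributions = (1, 2, 5); X = 8.
W^NE = (Σα)·X − ½Σα_i² = 8² − ½·30 = 49.
Planner sets x_i = Σα_j = 8 for every i, so X^SO = 3·8 = 24.
W^SO = (Σα)·X^SO − ½·3·(Σα)² = (3/2)·8² = 96.
Deadweight loss = W^SO − W^NE = 47.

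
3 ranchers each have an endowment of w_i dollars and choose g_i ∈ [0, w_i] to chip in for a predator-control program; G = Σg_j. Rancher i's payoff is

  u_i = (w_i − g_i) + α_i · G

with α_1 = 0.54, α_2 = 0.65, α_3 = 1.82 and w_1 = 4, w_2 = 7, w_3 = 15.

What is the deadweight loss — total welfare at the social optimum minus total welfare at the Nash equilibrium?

∂u_i/∂g_i = α_i − 1, so rancher i contributes w_i if α_i > 1, else 0.
α_i > 1 for i ∈ {3}; NE contributions (0, 0, 15), G = 15.
W^NE = Σw_i − G^NE + (Σα_i)·G^NE = 26 + 2.01·15 = 56.15.
Planner: ∂(Σu_j)/∂g_i = Σα_j − 1 = 2.01 > 0, so everyone contributes w_i; G^SO = 26, W^SO = 26 + 2.01·26 = 78.26.
Deadweight loss = 22.11.

22.11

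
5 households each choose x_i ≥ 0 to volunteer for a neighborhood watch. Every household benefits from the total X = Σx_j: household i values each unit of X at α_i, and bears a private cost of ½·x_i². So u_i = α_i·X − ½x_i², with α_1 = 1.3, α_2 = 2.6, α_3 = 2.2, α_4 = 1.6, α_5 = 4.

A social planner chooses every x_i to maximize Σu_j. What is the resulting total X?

Planner FOC: ∂(Σu_j)/∂x_i = (Σα_j) − x_i = 0, so x_i^SO = Σα_j = 11.7 for every i; X^SO = 58.5.

58.5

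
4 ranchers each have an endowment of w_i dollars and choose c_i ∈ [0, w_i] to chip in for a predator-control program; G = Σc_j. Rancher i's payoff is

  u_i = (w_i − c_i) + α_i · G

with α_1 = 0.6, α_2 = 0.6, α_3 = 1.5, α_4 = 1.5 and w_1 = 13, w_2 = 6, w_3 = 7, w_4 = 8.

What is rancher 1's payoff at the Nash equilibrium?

22

∂u_i/∂c_i = α_i − 1, so rancher i contributes w_i if α_i > 1, else 0.
α_i > 1 for i ∈ {3, 4}; NE contributions (0, 0, 7, 8), G = 15.
u_1 = (13 − 0) + 0.6·15 = 22.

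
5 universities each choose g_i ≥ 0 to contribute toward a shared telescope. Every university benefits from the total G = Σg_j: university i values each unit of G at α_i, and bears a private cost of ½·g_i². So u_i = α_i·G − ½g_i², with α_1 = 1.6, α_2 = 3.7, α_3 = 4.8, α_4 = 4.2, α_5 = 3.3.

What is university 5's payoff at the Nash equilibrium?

52.635

University i's FOC: ∂u_i/∂g_i = α_i − g_i = 0, so g_i* = α_i.
NE contributions = (1.6, 3.7, 4.8, 4.2, 3.3); G = 17.6.
u_5 = α_5·G − ½·(g_5)² = 3.3·17.6 − ½·3.3² = 52.635.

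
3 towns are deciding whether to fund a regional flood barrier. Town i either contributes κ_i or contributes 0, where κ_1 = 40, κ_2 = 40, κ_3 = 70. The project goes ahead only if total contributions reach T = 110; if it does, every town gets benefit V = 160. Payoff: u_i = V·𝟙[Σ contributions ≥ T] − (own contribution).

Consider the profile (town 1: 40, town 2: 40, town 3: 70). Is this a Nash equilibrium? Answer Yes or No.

No

Total = 150 ≥ 110: provided.
Town 1 (pledges 40, payoff 120): dropping to 0 → total 110, payoff 160. Profitable deviation.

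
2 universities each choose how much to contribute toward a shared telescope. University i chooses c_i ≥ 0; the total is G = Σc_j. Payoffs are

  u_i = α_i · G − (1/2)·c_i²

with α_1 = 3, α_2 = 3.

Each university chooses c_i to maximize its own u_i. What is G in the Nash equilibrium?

6

University i's FOC: ∂u_i/∂c_i = α_i − c_i = 0, so c_i* = α_i.
NE contributions = (3, 3); G = 6.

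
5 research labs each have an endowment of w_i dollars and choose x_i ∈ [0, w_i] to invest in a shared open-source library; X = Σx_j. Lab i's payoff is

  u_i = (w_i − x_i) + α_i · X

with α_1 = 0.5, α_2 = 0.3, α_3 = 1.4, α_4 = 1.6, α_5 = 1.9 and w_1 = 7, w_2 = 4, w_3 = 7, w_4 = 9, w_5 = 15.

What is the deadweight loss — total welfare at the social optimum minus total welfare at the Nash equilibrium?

51.7

∂u_i/∂x_i = α_i − 1, so lab i contributes w_i if α_i > 1, else 0.
α_i > 1 for i ∈ {3, 4, 5}; NE contributions (0, 0, 7, 9, 15), X = 31.
W^NE = Σw_i − X^NE + (Σα_i)·X^NE = 42 + 4.7·31 = 187.7.
Planner: ∂(Σu_j)/∂x_i = Σα_j − 1 = 4.7 > 0, so everyone contributes w_i; X^SO = 42, W^SO = 42 + 4.7·42 = 239.4.
Deadweight loss = 51.7.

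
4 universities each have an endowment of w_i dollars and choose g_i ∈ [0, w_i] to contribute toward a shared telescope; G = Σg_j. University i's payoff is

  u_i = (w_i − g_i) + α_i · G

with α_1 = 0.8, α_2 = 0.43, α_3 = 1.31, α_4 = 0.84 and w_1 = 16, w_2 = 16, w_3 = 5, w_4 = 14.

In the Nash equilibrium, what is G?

5

∂u_i/∂g_i = α_i − 1, so university i contributes w_i if α_i > 1, else 0.
α_i > 1 for i ∈ {3}; NE contributions (0, 0, 5, 0), G = 5.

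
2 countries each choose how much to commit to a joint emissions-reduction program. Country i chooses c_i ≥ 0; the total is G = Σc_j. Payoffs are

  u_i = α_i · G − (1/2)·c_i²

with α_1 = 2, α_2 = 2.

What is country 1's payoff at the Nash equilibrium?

6

Country i's FOC: ∂u_i/∂c_i = α_i − c_i = 0, so c_i* = α_i.
NE contributions = (2, 2); G = 4.
u_1 = α_1·G − ½·(c_1)² = 2·4 − ½·2² = 6.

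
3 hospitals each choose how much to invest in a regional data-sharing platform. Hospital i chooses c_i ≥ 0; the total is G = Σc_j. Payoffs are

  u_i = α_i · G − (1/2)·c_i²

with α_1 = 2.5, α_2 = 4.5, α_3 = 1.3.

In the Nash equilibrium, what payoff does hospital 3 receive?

Hospital i's FOC: ∂u_i/∂c_i = α_i − c_i = 0, so c_i* = α_i.
NE contributions = (2.5, 4.5, 1.3); G = 8.3.
u_3 = α_3·G − ½·(c_3)² = 1.3·8.3 − ½·1.3² = 9.945.

9.945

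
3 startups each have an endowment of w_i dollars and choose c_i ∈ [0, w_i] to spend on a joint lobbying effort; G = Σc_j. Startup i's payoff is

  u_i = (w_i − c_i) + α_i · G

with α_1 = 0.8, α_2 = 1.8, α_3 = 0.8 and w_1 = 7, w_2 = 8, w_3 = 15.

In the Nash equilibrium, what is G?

∂u_i/∂c_i = α_i − 1, so startup i contributes w_i if α_i > 1, else 0.
α_i > 1 for i ∈ {2}; NE contributions (0, 8, 0), G = 8.

8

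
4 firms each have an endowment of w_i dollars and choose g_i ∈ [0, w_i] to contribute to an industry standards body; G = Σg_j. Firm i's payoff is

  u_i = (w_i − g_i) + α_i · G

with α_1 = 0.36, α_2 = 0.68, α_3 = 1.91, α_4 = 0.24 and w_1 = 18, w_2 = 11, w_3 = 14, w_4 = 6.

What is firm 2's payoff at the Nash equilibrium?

∂u_i/∂g_i = α_i − 1, so firm i contributes w_i if α_i > 1, else 0.
α_i > 1 for i ∈ {3}; NE contributions (0, 0, 14, 0), G = 14.
u_2 = (11 − 0) + 0.68·14 = 20.52.

20.52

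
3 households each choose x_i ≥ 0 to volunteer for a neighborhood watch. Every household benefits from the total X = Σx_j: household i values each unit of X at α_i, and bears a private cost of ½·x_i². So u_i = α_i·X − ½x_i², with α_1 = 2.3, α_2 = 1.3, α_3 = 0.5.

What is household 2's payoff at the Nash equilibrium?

Household i's FOC: ∂u_i/∂x_i = α_i − x_i = 0, so x_i* = α_i.
NE contributions = (2.3, 1.3, 0.5); X = 4.1.
u_2 = α_2·X − ½·(x_2)² = 1.3·4.1 − ½·1.3² = 4.485.

4.485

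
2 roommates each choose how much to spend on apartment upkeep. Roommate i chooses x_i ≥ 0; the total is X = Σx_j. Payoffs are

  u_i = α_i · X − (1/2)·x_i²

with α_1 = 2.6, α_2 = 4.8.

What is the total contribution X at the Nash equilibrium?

7.4

Roommate i's FOC: ∂u_i/∂x_i = α_i − x_i = 0, so x_i* = α_i.
NE contributions = (2.6, 4.8); X = 7.4.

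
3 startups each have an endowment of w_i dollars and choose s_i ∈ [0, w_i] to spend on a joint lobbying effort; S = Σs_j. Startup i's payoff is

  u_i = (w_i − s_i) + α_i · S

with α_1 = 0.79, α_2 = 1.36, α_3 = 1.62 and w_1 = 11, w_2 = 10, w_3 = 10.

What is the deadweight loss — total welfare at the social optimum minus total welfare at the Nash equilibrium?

∂u_i/∂s_i = α_i − 1, so startup i contributes w_i if α_i > 1, else 0.
α_i > 1 for i ∈ {2, 3}; NE contributions (0, 10, 10), S = 20.
W^NE = Σw_i − S^NE + (Σα_i)·S^NE = 31 + 2.77·20 = 86.4.
Planner: ∂(Σu_j)/∂s_i = Σα_j − 1 = 2.77 > 0, so everyone contributes w_i; S^SO = 31, W^SO = 31 + 2.77·31 = 116.87.
Deadweight loss = 30.47.

30.47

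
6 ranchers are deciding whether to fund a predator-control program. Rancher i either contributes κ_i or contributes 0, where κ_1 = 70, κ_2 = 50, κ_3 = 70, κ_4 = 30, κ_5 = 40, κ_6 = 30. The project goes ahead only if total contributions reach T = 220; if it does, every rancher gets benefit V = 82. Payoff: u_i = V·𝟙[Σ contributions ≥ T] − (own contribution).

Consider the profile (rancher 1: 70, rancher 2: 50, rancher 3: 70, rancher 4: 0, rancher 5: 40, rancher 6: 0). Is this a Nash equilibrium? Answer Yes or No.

Yes

Total = 230 ≥ 220: provided.
Rancher 1 (pledges 70, payoff 12): dropping to 0 → total 160, payoff 0. No gain.
Rancher 2 (pledges 50, payoff 32): dropping to 0 → total 180, payoff 0. No gain.
Rancher 3 (pledges 70, payoff 12): dropping to 0 → total 160, payoff 0. No gain.
Rancher 4 (pledges 0, payoff 82): pledging 30 → total 260, payoff 52. No gain.
Rancher 5 (pledges 40, payoff 42): dropping to 0 → total 190, payoff 0. No gain.
Rancher 6 (pledges 0, payoff 82): pledging 30 → total 260, payoff 52. No gain.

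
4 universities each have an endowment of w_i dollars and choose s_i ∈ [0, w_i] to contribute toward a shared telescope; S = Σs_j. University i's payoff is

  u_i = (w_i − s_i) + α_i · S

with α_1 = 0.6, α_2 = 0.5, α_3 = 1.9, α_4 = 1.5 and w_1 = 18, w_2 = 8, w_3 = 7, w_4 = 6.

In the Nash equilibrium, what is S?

∂u_i/∂s_i = α_i − 1, so university i contributes w_i if α_i > 1, else 0.
α_i > 1 for i ∈ {3, 4}; NE contributions (0, 0, 7, 6), S = 13.

13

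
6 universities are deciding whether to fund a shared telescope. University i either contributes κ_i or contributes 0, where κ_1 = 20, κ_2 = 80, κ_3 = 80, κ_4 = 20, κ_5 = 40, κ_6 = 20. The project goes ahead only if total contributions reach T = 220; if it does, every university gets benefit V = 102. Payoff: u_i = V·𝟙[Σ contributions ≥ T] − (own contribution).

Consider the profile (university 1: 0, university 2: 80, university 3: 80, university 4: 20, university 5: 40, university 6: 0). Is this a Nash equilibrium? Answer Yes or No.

Total = 220 ≥ 220: provided.
University 1 (pledges 0, payoff 102): pledging 20 → total 240, payoff 82. No gain.
University 2 (pledges 80, payoff 22): dropping to 0 → total 140, payoff 0. No gain.
University 3 (pledges 80, payoff 22): dropping to 0 → total 140, payoff 0. No gain.
University 4 (pledges 20, payoff 82): dropping to 0 → total 200, payoff 0. No gain.
University 5 (pledges 40, payoff 62): dropping to 0 → total 180, payoff 0. No gain.
University 6 (pledges 0, payoff 102): pledging 20 → total 240, payoff 82. No gain.

Yes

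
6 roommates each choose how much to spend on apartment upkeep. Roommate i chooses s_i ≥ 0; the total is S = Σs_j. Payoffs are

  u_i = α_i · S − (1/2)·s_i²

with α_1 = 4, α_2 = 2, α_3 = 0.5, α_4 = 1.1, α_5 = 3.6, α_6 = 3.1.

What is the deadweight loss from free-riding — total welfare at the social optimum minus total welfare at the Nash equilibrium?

430.995

Roommate i's FOC: ∂u_i/∂s_i = α_i − s_i = 0, so s_i* = α_i.
NE contributions = (4, 2, 0.5, 1.1, 3.6, 3.1); S = 14.3.
W^NE = (Σα)·S − ½Σα_i² = 14.3² − ½·44.03 = 182.475.
Planner sets s_i = Σα_j = 14.3 for every i, so S^SO = 6·14.3 = 85.8.
W^SO = (Σα)·S^SO − ½·6·(Σα)² = (6/2)·14.3² = 613.47.
Deadweight loss = W^SO − W^NE = 430.995.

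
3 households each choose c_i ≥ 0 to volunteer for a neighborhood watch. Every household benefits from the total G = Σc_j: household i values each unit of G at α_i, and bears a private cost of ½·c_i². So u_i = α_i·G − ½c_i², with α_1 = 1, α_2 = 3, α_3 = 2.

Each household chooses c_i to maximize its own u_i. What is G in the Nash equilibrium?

Household i's FOC: ∂u_i/∂c_i = α_i − c_i = 0, so c_i* = α_i.
NE contributions = (1, 3, 2); G = 6.

6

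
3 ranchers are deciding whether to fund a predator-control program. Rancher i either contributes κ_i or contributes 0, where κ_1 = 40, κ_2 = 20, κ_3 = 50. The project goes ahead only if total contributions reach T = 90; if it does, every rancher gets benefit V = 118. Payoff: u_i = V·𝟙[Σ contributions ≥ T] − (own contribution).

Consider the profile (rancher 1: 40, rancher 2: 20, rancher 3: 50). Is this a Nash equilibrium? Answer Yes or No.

No

Total = 110 ≥ 90: provided.
Rancher 1 (pledges 40, payoff 78): dropping to 0 → total 70, payoff 0. No gain.
Rancher 2 (pledges 20, payoff 98): dropping to 0 → total 90, payoff 118. Profitable deviation.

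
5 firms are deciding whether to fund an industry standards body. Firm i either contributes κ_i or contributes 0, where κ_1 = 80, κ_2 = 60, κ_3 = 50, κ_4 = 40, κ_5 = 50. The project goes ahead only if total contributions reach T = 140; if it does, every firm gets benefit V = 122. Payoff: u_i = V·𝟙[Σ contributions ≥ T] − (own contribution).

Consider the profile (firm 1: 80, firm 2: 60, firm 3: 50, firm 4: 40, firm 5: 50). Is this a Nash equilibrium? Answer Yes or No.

No

Total = 280 ≥ 140: provided.
Firm 1 (pledges 80, payoff 42): dropping to 0 → total 200, payoff 122. Profitable deviation.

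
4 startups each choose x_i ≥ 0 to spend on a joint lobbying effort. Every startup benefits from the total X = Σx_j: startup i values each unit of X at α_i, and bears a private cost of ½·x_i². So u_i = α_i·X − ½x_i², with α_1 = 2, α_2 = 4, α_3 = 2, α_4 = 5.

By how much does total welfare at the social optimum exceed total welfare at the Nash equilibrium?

Startup i's FOC: ∂u_i/∂x_i = α_i − x_i = 0, so x_i* = α_i.
NE contributions = (2, 4, 2, 5); X = 13.
W^NE = (Σα)·X − ½Σα_i² = 13² − ½·49 = 144.5.
Planner sets x_i = Σα_j = 13 for every i, so X^SO = 4·13 = 52.
W^SO = (Σα)·X^SO − ½·4·(Σα)² = (4/2)·13² = 338.
Deadweight loss = W^SO − W^NE = 193.5.

193.5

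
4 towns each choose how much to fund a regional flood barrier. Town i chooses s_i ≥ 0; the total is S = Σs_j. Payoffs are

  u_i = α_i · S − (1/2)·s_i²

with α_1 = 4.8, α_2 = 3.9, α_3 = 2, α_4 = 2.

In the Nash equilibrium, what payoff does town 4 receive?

23.4

Town i's FOC: ∂u_i/∂s_i = α_i − s_i = 0, so s_i* = α_i.
NE contributions = (4.8, 3.9, 2, 2); S = 12.7.
u_4 = α_4·S − ½·(s_4)² = 2·12.7 − ½·2² = 23.4.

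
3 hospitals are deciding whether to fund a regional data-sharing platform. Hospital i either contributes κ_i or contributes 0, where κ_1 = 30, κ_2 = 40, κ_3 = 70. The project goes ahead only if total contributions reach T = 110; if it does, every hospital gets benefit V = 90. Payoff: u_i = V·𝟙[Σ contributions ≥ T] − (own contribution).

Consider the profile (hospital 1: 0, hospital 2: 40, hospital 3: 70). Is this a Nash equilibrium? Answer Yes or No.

Total = 110 ≥ 110: provided.
Hospital 1 (pledges 0, payoff 90): pledging 30 → total 140, payoff 60. No gain.
Hospital 2 (pledges 40, payoff 50): dropping to 0 → total 70, payoff 0. No gain.
Hospital 3 (pledges 70, payoff 20): dropping to 0 → total 40, payoff 0. No gain.

Yes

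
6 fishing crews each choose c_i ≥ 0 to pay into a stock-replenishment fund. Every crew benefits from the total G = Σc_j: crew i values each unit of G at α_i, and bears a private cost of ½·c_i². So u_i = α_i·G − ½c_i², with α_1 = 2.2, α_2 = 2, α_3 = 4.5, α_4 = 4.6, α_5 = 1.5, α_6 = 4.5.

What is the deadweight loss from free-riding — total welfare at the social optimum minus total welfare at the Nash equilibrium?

Crew i's FOC: ∂u_i/∂c_i = α_i − c_i = 0, so c_i* = α_i.
NE contributions = (2.2, 2, 4.5, 4.6, 1.5, 4.5); G = 19.3.
W^NE = (Σα)·G − ½Σα_i² = 19.3² − ½·72.75 = 336.115.
Planner sets c_i = Σα_j = 19.3 for every i, so G^SO = 6·19.3 = 115.8.
W^SO = (Σα)·G^SO − ½·6·(Σα)² = (6/2)·19.3² = 1117.47.
Deadweight loss = W^SO − W^NE = 781.355.

781.355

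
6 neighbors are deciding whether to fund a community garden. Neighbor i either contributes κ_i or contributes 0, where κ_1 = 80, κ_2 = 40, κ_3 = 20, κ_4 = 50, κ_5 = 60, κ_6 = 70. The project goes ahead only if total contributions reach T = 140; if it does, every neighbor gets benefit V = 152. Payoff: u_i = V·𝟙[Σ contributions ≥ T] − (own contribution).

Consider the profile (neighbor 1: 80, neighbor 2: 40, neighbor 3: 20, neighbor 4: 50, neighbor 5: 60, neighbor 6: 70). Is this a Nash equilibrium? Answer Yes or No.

No

Total = 320 ≥ 140: provided.
Neighbor 1 (pledges 80, payoff 72): dropping to 0 → total 240, payoff 152. Profitable deviation.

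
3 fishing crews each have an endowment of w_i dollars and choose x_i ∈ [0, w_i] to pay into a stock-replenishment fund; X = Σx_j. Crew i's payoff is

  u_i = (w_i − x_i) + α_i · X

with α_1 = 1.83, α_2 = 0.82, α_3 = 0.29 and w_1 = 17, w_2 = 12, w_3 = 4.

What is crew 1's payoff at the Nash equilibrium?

31.11

∂u_i/∂x_i = α_i − 1, so crew i contributes w_i if α_i > 1, else 0.
α_i > 1 for i ∈ {1}; NE contributions (17, 0, 0), X = 17.
u_1 = (17 − 17) + 1.83·17 = 31.11.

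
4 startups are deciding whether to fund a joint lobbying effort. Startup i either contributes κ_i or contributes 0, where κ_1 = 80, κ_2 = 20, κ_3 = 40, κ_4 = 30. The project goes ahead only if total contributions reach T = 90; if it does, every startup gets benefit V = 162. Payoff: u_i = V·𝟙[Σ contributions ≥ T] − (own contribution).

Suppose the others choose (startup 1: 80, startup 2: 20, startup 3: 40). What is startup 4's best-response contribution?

0

Others' total = 140 ≥ 90; contributing adds cost 30 for no extra benefit.
Best response: 0.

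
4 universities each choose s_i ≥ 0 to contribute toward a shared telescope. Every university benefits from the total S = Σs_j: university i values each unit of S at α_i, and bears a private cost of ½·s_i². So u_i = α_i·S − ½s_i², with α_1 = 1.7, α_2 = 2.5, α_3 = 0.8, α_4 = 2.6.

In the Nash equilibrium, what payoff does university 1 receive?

University i's FOC: ∂u_i/∂s_i = α_i − s_i = 0, so s_i* = α_i.
NE contributions = (1.7, 2.5, 0.8, 2.6); S = 7.6.
u_1 = α_1·S − ½·(s_1)² = 1.7·7.6 − ½·1.7² = 11.475.

11.475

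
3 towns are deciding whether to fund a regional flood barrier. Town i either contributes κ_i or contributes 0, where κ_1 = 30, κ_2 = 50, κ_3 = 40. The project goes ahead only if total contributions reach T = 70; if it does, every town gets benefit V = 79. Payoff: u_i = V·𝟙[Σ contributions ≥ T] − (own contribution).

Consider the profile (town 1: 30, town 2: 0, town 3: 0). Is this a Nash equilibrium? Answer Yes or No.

No

Total = 30 < 70: not provided.
Town 1 (pledges 30, payoff -30): dropping to 0 → total 0, payoff 0. Profitable deviation.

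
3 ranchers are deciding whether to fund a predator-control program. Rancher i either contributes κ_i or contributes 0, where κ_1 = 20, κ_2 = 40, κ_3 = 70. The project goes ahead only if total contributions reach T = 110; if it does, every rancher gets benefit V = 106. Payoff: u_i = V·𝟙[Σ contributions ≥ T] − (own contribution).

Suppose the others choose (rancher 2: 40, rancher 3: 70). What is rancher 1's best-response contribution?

0

Others' total = 110 ≥ 110; contributing adds cost 20 for no extra benefit.
Best response: 0.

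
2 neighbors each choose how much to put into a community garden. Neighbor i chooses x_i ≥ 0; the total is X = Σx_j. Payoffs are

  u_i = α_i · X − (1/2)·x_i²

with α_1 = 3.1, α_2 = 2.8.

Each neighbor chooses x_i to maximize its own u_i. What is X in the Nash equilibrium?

Neighbor i's FOC: ∂u_i/∂x_i = α_i − x_i = 0, so x_i* = α_i.
NE contributions = (3.1, 2.8); X = 5.9.

5.9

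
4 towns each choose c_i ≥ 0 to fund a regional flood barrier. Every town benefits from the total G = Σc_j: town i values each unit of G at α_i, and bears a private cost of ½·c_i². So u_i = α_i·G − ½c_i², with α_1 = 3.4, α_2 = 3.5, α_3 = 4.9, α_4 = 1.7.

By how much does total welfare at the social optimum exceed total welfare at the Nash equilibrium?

Town i's FOC: ∂u_i/∂c_i = α_i − c_i = 0, so c_i* = α_i.
NE contributions = (3.4, 3.5, 4.9, 1.7); G = 13.5.
W^NE = (Σα)·G − ½Σα_i² = 13.5² − ½·50.71 = 156.895.
Planner sets c_i = Σα_j = 13.5 for every i, so G^SO = 4·13.5 = 54.
W^SO = (Σα)·G^SO − ½·4·(Σα)² = (4/2)·13.5² = 364.5.
Deadweight loss = W^SO − W^NE = 207.605.

207.605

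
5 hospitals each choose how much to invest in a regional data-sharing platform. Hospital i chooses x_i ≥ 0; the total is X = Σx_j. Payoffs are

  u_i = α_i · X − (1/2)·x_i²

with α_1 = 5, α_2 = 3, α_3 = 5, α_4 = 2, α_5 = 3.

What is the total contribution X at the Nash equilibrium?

Hospital i's FOC: ∂u_i/∂x_i = α_i − x_i = 0, so x_i* = α_i.
NE contributions = (5, 3, 5, 2, 3); X = 18.

18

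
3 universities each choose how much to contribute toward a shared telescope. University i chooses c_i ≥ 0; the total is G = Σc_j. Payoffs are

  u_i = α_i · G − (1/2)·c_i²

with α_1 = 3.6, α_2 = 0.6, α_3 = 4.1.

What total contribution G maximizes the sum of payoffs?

24.9

Planner FOC: ∂(Σu_j)/∂c_i = (Σα_j) − c_i = 0, so c_i^SO = Σα_j = 8.3 for every i; G^SO = 24.9.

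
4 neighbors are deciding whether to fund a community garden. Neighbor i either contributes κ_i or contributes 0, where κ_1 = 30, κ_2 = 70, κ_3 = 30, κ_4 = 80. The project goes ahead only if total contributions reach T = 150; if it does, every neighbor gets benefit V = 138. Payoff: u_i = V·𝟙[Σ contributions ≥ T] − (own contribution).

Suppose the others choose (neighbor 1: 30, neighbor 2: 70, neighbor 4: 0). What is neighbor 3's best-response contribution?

Others' total = 100. Even contributing 30 gives 130 < 150: no benefit either way.
Best response: 0.

0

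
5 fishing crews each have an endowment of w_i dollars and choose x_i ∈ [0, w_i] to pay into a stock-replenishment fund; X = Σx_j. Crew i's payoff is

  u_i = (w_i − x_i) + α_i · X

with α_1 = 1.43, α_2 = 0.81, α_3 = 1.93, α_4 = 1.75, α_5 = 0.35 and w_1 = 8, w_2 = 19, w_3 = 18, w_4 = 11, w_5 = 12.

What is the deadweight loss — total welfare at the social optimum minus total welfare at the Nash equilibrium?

163.37

∂u_i/∂x_i = α_i − 1, so crew i contributes w_i if α_i > 1, else 0.
α_i > 1 for i ∈ {1, 3, 4}; NE contributions (8, 0, 18, 11, 0), X = 37.
W^NE = Σw_i − X^NE + (Σα_i)·X^NE = 68 + 5.27·37 = 262.99.
Planner: ∂(Σu_j)/∂x_i = Σα_j − 1 = 5.27 > 0, so everyone contributes w_i; X^SO = 68, W^SO = 68 + 5.27·68 = 426.36.
Deadweight loss = 163.37.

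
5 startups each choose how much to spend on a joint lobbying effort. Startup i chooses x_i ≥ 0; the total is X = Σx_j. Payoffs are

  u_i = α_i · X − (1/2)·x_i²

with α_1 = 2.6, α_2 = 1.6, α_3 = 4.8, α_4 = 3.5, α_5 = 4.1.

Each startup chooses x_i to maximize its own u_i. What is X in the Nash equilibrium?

Startup i's FOC: ∂u_i/∂x_i = α_i − x_i = 0, so x_i* = α_i.
NE contributions = (2.6, 1.6, 4.8, 3.5, 4.1); X = 16.6.

16.6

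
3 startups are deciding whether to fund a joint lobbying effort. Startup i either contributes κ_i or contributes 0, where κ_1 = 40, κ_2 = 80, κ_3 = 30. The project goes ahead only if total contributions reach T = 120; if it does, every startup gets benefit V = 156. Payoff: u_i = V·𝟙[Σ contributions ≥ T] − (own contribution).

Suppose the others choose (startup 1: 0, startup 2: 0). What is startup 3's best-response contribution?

Others' total = 0. Even contributing 30 gives 30 < 120: no benefit either way.
Best response: 0.

0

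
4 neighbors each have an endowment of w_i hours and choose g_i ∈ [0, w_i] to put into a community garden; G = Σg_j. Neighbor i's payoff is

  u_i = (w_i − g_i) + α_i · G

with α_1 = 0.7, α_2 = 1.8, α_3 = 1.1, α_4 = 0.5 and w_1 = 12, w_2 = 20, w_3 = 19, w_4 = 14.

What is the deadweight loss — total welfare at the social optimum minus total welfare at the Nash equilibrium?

80.6

∂u_i/∂g_i = α_i − 1, so neighbor i contributes w_i if α_i > 1, else 0.
α_i > 1 for i ∈ {2, 3}; NE contributions (0, 20, 19, 0), G = 39.
W^NE = Σw_i − G^NE + (Σα_i)·G^NE = 65 + 3.1·39 = 185.9.
Planner: ∂(Σu_j)/∂g_i = Σα_j − 1 = 3.1 > 0, so everyone contributes w_i; G^SO = 65, W^SO = 65 + 3.1·65 = 266.5.
Deadweight loss = 80.6.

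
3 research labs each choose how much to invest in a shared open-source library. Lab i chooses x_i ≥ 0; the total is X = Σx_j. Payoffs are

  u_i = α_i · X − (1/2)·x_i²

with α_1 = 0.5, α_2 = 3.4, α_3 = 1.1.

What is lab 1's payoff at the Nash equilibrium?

2.375

Lab i's FOC: ∂u_i/∂x_i = α_i − x_i = 0, so x_i* = α_i.
NE contributions = (0.5, 3.4, 1.1); X = 5.
u_1 = α_1·X − ½·(x_1)² = 0.5·5 − ½·0.5² = 2.375.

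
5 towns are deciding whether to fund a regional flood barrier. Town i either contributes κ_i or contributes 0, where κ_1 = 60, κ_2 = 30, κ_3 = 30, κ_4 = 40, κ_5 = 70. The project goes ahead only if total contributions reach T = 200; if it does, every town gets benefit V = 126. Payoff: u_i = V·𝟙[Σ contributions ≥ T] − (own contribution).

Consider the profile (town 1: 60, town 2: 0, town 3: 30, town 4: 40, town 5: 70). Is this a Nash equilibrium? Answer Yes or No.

Yes

Total = 200 ≥ 200: provided.
Town 1 (pledges 60, payoff 66): dropping to 0 → total 140, payoff 0. No gain.
Town 2 (pledges 0, payoff 126): pledging 30 → total 230, payoff 96. No gain.
Town 3 (pledges 30, payoff 96): dropping to 0 → total 170, payoff 0. No gain.
Town 4 (pledges 40, payoff 86): dropping to 0 → total 160, payoff 0. No gain.
Town 5 (pledges 70, payoff 56): dropping to 0 → total 130, payoff 0. No gain.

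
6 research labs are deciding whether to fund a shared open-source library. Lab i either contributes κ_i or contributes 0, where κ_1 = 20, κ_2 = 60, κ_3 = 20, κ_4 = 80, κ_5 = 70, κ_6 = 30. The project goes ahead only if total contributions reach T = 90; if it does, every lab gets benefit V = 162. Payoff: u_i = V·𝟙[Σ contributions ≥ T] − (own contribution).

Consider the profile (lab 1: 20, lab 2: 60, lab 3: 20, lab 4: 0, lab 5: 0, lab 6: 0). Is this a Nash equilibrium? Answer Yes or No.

Yes

Total = 100 ≥ 90: provided.
Lab 1 (pledges 20, payoff 142): dropping to 0 → total 80, payoff 0. No gain.
Lab 2 (pledges 60, payoff 102): dropping to 0 → total 40, payoff 0. No gain.
Lab 3 (pledges 20, payoff 142): dropping to 0 → total 80, payoff 0. No gain.
Lab 4 (pledges 0, payoff 162): pledging 80 → total 180, payoff 82. No gain.
Lab 5 (pledges 0, payoff 162): pledging 70 → total 170, payoff 92. No gain.
Lab 6 (pledges 0, payoff 162): pledging 30 → total 130, payoff 132. No gain.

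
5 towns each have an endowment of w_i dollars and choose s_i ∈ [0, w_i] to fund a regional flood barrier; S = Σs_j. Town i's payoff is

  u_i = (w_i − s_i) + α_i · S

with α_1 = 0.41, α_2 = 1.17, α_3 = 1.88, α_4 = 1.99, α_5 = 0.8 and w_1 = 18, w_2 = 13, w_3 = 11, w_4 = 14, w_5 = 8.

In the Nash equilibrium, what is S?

∂u_i/∂s_i = α_i − 1, so town i contributes w_i if α_i > 1, else 0.
α_i > 1 for i ∈ {2, 3, 4}; NE contributions (0, 13, 11, 14, 0), S = 38.

38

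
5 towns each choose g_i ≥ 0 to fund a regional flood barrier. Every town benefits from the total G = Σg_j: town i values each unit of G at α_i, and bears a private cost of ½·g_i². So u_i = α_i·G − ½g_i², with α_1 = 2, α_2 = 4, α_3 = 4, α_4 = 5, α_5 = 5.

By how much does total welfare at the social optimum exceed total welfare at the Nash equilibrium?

643

Town i's FOC: ∂u_i/∂g_i = α_i − g_i = 0, so g_i* = α_i.
NE contributions = (2, 4, 4, 5, 5); G = 20.
W^NE = (Σα)·G − ½Σα_i² = 20² − ½·86 = 357.
Planner sets g_i = Σα_j = 20 for every i, so G^SO = 5·20 = 100.
W^SO = (Σα)·G^SO − ½·5·(Σα)² = (5/2)·20² = 1000.
Deadweight loss = W^SO − W^NE = 643.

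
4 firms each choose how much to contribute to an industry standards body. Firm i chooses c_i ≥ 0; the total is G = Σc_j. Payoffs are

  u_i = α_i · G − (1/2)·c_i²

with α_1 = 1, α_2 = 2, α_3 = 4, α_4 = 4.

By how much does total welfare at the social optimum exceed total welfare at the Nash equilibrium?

Firm i's FOC: ∂u_i/∂c_i = α_i − c_i = 0, so c_i* = α_i.
NE contributions = (1, 2, 4, 4); G = 11.
W^NE = (Σα)·G − ½Σα_i² = 11² − ½·37 = 102.5.
Planner sets c_i = Σα_j = 11 for every i, so G^SO = 4·11 = 44.
W^SO = (Σα)·G^SO − ½·4·(Σα)² = (4/2)·11² = 242.
Deadweight loss = W^SO − W^NE = 139.5.

139.5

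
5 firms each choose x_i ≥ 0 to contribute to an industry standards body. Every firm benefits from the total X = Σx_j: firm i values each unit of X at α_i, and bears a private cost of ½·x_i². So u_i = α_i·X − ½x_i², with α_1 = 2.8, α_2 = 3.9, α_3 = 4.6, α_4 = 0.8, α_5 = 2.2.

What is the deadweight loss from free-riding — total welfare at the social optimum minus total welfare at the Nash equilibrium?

331.58

Firm i's FOC: ∂u_i/∂x_i = α_i − x_i = 0, so x_i* = α_i.
NE contributions = (2.8, 3.9, 4.6, 0.8, 2.2); X = 14.3.
W^NE = (Σα)·X − ½Σα_i² = 14.3² − ½·49.69 = 179.645.
Planner sets x_i = Σα_j = 14.3 for every i, so X^SO = 5·14.3 = 71.5.
W^SO = (Σα)·X^SO − ½·5·(Σα)² = (5/2)·14.3² = 511.225.
Deadweight loss = W^SO − W^NE = 331.58.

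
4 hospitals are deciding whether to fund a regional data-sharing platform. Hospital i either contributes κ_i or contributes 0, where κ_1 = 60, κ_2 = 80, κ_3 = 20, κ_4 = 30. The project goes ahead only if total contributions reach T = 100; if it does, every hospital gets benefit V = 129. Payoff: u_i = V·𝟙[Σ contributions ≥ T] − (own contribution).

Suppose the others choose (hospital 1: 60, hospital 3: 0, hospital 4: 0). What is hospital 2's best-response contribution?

Others' total = 60. Contributing 80 brings total to 140 ≥ 100: gain V − κ_2 = 49.
Best response: 80.

80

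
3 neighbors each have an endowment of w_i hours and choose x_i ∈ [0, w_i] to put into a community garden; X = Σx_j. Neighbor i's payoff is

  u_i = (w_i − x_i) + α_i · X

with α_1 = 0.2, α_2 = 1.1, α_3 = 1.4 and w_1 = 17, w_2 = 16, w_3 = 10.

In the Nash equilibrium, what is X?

∂u_i/∂x_i = α_i − 1, so neighbor i contributes w_i if α_i > 1, else 0.
α_i > 1 for i ∈ {2, 3}; NE contributions (0, 16, 10), X = 26.

26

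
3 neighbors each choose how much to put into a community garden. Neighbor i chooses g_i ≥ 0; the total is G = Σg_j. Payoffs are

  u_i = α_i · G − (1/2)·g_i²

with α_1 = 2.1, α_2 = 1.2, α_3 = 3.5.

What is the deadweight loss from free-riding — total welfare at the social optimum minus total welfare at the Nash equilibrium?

Neighbor i's FOC: ∂u_i/∂g_i = α_i − g_i = 0, so g_i* = α_i.
NE contributions = (2.1, 1.2, 3.5); G = 6.8.
W^NE = (Σα)·G − ½Σα_i² = 6.8² − ½·18.1 = 37.19.
Planner sets g_i = Σα_j = 6.8 for every i, so G^SO = 3·6.8 = 20.4.
W^SO = (Σα)·G^SO − ½·3·(Σα)² = (3/2)·6.8² = 69.36.
Deadweight loss = W^SO − W^NE = 32.17.

32.17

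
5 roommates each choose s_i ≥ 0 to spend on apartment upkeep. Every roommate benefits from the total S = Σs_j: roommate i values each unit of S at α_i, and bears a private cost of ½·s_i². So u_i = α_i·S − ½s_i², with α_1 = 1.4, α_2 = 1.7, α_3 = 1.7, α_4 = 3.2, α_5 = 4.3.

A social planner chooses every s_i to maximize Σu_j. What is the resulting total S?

61.5

Planner FOC: ∂(Σu_j)/∂s_i = (Σα_j) − s_i = 0, so s_i^SO = Σα_j = 12.3 for every i; S^SO = 61.5.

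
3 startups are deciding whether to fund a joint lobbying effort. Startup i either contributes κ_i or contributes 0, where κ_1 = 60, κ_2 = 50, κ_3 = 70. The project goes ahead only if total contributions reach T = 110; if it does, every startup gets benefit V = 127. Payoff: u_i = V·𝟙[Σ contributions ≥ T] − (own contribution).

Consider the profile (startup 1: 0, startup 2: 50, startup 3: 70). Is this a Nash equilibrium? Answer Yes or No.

Yes

Total = 120 ≥ 110: provided.
Startup 1 (pledges 0, payoff 127): pledging 60 → total 180, payoff 67. No gain.
Startup 2 (pledges 50, payoff 77): dropping to 0 → total 70, payoff 0. No gain.
Startup 3 (pledges 70, payoff 57): dropping to 0 → total 50, payoff 0. No gain.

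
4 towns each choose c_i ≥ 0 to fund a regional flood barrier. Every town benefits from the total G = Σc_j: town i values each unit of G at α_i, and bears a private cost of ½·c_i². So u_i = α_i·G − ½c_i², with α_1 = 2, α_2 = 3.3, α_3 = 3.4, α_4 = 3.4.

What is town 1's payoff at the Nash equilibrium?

Town i's FOC: ∂u_i/∂c_i = α_i − c_i = 0, so c_i* = α_i.
NE contributions = (2, 3.3, 3.4, 3.4); G = 12.1.
u_1 = α_1·G − ½·(c_1)² = 2·12.1 − ½·2² = 22.2.

22.2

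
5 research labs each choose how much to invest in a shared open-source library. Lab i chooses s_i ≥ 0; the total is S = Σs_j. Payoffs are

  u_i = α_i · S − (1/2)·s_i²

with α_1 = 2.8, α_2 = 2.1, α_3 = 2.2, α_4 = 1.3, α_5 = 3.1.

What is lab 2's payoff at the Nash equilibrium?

Lab i's FOC: ∂u_i/∂s_i = α_i − s_i = 0, so s_i* = α_i.
NE contributions = (2.8, 2.1, 2.2, 1.3, 3.1); S = 11.5.
u_2 = α_2·S − ½·(s_2)² = 2.1·11.5 − ½·2.1² = 21.945.

21.945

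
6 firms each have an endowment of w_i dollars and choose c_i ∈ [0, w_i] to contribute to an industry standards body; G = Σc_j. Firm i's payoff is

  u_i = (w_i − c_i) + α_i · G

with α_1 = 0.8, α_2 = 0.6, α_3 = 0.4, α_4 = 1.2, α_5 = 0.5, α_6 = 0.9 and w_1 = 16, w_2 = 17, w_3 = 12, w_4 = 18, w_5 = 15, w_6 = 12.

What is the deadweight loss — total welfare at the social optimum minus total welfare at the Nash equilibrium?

244.8

∂u_i/∂c_i = α_i − 1, so firm i contributes w_i if α_i > 1, else 0.
α_i > 1 for i ∈ {4}; NE contributions (0, 0, 0, 18, 0, 0), G = 18.
W^NE = Σw_i − G^NE + (Σα_i)·G^NE = 90 + 3.4·18 = 151.2.
Planner: ∂(Σu_j)/∂c_i = Σα_j − 1 = 3.4 > 0, so everyone contributes w_i; G^SO = 90, W^SO = 90 + 3.4·90 = 396.
Deadweight loss = 244.8.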